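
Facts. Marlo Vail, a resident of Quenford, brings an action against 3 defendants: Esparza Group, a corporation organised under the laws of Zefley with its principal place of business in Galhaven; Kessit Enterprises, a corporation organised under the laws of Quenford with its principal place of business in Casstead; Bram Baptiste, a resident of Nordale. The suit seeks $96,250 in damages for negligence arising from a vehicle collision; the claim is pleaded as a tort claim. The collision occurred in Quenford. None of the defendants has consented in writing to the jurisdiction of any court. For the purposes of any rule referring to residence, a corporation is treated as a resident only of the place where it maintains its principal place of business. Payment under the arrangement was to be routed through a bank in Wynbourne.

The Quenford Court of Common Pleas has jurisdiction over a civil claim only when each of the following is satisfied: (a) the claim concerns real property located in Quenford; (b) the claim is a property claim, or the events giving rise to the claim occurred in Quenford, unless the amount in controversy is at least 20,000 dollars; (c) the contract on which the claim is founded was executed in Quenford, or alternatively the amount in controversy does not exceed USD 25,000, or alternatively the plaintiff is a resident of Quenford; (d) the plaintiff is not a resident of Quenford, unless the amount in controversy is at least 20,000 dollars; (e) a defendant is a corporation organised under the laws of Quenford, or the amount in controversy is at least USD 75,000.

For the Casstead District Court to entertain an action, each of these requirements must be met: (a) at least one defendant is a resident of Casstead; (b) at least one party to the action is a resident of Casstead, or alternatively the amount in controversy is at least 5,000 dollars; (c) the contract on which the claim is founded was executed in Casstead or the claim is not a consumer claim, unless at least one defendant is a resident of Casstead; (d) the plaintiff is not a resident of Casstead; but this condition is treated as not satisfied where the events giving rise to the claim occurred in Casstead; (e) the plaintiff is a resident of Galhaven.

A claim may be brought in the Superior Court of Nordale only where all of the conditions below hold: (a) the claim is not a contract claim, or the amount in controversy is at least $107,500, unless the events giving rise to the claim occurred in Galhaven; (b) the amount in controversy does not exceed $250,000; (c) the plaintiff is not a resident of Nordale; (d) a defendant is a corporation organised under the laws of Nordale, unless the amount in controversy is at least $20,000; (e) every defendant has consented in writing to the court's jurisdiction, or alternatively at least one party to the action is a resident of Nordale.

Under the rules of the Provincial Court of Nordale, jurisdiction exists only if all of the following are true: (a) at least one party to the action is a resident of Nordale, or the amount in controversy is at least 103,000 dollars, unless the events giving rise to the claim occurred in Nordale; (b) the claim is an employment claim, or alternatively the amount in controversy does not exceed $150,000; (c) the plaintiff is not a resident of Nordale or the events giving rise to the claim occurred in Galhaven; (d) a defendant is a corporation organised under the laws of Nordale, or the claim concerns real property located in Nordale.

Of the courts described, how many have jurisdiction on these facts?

The Quenford Court of Common Pleas:
  (a) The claim does not concern real property. Fails.
  (b) The operative events occurred in Quenford, so this disjunct is met. Satisfied.
  (c) The plaintiff resides in Quenford — that alternative is enough. Met.
  (d) The plaintiff resides in Quenford. But the amount in controversy is USD 96,250, which meets the $20,000 floor, and the 'unless' clause therefore excuses the requirement. Met.
  (e) Kessit Enterprises is organised under the laws of Quenford — that alternative is enough. Satisfied.
  → Not every requirement is met — no jurisdiction.
The Casstead District Court:
  (a) Kessit Enterprises resides in Casstead. Met.
  (b) Kessit Enterprises resides in Casstead — that alternative is enough. Condition met.
  (c) The claim is a tort claim, not a consumer claim, which satisfies one of the alternatives. Met.
  (d) The plaintiff resides in Quenford, which is not Casstead. The carve-out does not apply: the operative events occurred in Quenford, not Casstead. Satisfied.
  (e) The plaintiff resides in Quenford, not Galhaven. Fails.
  → At least one condition fails; no jurisdiction.
The Superior Court of Nordale:
  (a) The claim is a tort claim, not a contract claim, so this disjunct is met. Condition met.
  (b) The amount in controversy is 96,250 dollars, within the 250,000 dollars ceiling. Satisfied.
  (c) The plaintiff resides in Quenford, which is not Nordale. Met.
  (d) The corporate defendant(s) are organised in Quenford, Zefley, not Nordale. But the amount in controversy is 96,250 dollars, which meets the $20,000 floor, and the 'unless' clause therefore excuses the requirement. Condition met.
  (e) Bram Baptiste resides in Nordale, which satisfies one of the alternatives. Condition met.
  → Every requirement is satisfied — jurisdiction.
The Provincial Court of Nordale:
  (a) Bram Baptiste resides in Nordale, so one alternative holds. Met.
  (b) The amount in controversy is $96,250, within the $150,000 ceiling, so this disjunct is met. Satisfied.
  (c) The plaintiff resides in Quenford, which is not Nordale, so this disjunct is met. Condition met.
  (d) The corporate defendant(s) are organised in Quenford, Zefley, not Nordale; the claim does not concern real property — none of the alternatives is met. Not met.
  → At least one condition fails; no jurisdiction.
Courts with jurisdiction: the Superior Court of Nordale — 1 in total.

1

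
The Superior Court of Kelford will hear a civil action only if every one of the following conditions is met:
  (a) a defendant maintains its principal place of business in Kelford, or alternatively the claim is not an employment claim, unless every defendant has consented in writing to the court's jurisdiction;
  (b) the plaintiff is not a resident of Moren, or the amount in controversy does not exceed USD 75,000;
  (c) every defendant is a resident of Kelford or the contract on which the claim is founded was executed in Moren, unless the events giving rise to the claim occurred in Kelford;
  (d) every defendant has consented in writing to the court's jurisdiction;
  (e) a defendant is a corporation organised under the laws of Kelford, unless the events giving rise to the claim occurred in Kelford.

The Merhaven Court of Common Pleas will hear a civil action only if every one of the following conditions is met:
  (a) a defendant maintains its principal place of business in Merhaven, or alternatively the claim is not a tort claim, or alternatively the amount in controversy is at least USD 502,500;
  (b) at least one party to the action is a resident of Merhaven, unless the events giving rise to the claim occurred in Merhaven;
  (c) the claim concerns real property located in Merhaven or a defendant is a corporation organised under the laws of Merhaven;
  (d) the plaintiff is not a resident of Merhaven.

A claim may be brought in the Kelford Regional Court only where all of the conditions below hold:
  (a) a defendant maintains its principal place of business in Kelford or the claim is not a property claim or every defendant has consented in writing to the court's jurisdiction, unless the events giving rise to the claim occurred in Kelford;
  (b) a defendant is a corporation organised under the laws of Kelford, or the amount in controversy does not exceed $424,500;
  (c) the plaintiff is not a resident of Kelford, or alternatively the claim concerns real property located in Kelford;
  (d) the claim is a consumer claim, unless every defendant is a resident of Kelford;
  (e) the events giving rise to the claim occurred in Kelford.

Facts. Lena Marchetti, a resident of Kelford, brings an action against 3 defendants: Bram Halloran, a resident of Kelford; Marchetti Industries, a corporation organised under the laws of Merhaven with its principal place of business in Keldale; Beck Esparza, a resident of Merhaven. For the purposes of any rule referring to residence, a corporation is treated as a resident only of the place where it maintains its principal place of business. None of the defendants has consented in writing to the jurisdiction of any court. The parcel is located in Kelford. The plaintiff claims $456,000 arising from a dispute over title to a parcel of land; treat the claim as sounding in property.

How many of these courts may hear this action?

The Superior Court of Kelford:
  (a) The claim is a property claim, not an employment claim, so this disjunct is met. Condition met.
  (b) The plaintiff resides in Kelford, which is not Moren — that alternative is enough. Condition met.
  (c) The defendants reside as follows — Bram Halloran in Kelford, Marchetti Industries in Keldale, Beck Esparza in Merhaven — not all in Kelford; no contract (and hence no place of execution) is alleged — no alternative holds. But the operative events occurred in Kelford, and the 'unless' clause therefore excuses the requirement. Condition met.
  (d) No such written consent has been filed. Not satisfied.
  (e) The corporate defendant(s) are organised in Merhaven, not Kelford. But the operative events occurred in Kelford, and the 'unless' clause therefore excuses the requirement. Condition met.
  → Not every requirement is met — no jurisdiction.
The Merhaven Court of Common Pleas:
  (a) The claim is a property claim, not a tort claim, so this disjunct is met. Met.
  (b) Beck Esparza resides in Merhaven. Condition met.
  (c) Marchetti Industries is organised under the laws of Merhaven — that alternative is enough. Satisfied.
  (d) The plaintiff resides in Kelford, which is not Merhaven. Satisfied.
  → Every requirement is satisfied — jurisdiction.
The Kelford Regional Court:
  (a) The corporate defendant(s) have their principal place of business in Keldale, not Kelford; the claim is a property claim; no such written consent has been filed — every alternative fails. The proviso rescues it, though: the operative events occurred in Kelford. Met.
  (b) The corporate defendant(s) are organised in Merhaven, not Kelford; the amount in controversy is USD 456,000, above the $424,500 ceiling — every alternative fails. Not satisfied.
  (c) The property lies in Kelford, so one alternative holds. Condition met.
  (d) The claim is a property claim, not a consumer claim. And the defendants reside as follows — Bram Halloran in Kelford, Marchetti Industries in Keldale, Beck Esparza in Merhaven — not all in Kelford, so the proviso does not save it. Condition not met.
  (e) The operative events occurred in Kelford. Satisfied.
  → At least one condition fails; no jurisdiction.
Courts with jurisdiction: the Merhaven Court of Common Pleas — 1 in total.

1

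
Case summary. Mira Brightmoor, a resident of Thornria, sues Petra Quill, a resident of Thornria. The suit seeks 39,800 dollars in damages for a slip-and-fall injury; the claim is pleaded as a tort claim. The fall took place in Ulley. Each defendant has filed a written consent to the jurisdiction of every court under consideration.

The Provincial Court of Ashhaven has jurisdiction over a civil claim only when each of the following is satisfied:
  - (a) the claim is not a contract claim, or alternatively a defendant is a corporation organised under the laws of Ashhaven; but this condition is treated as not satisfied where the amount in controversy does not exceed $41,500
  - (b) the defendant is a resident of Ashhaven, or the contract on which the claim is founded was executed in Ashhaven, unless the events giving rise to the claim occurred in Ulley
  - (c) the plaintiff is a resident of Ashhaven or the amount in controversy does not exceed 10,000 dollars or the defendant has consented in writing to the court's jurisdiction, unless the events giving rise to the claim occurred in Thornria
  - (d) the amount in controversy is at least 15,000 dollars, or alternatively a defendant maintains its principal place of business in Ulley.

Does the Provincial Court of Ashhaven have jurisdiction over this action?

No

The Provincial Court of Ashhaven:
  (a) The claim is a tort claim, not a contract claim, so one alternative holds. However, the amount in controversy is USD 39,800, within the $41,500 ceiling, which falls within the stated exception and so defeats the condition. Not satisfied.
  (b) The defendant resides in Thornria, not Ashhaven; no contract (and hence no place of execution) is alleged — no alternative holds. But the operative events occurred in Ulley, and the 'unless' clause therefore excuses the requirement. Satisfied.
  (c) Every defendant has filed written consent, which satisfies one of the alternatives. Condition met.
  (d) The amount in controversy is $39,800, which meets the $15,000 floor — that alternative is enough. Met.
  → The court lacks jurisdiction.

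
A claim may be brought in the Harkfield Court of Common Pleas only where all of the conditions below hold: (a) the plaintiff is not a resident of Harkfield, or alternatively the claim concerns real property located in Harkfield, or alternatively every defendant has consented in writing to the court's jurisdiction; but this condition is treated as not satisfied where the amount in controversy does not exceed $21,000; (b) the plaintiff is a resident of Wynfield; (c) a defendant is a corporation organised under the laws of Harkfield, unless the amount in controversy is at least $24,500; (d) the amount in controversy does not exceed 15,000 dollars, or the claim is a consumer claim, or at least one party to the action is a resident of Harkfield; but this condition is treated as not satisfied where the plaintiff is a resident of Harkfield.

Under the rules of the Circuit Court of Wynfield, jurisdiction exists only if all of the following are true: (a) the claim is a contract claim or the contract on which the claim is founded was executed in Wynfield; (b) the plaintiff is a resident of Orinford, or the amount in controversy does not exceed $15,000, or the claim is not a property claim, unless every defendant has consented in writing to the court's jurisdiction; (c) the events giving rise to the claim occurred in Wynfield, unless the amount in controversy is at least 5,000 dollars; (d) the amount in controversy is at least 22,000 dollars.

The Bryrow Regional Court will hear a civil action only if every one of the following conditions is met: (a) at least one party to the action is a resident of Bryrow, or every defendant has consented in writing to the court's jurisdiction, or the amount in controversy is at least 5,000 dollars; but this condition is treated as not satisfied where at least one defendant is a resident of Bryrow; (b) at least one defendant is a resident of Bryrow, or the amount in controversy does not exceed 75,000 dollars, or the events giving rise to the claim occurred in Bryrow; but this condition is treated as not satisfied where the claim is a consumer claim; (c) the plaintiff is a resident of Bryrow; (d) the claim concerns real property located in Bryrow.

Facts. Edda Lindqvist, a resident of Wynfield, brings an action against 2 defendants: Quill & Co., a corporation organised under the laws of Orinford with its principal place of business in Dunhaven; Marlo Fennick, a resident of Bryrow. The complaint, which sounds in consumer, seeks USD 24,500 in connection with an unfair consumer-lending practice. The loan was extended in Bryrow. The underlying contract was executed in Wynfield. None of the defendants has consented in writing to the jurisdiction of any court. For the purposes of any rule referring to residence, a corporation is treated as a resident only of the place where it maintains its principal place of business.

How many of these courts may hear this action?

The Harkfield Court of Common Pleas:
  (a) The plaintiff resides in Wynfield, which is not Harkfield, so one alternative holds. The exception is not triggered, since the amount in controversy is 24,500 dollars, above the $21,000 ceiling. Satisfied.
  (b) The plaintiff resides in Wynfield. Condition met.
  (c) The corporate defendant(s) are organised in Orinford, not Harkfield. However, the amount in controversy is 24,500 dollars, which meets the USD 24,500 floor, so the 'unless' proviso supplies this condition. Met.
  (d) The claim is a consumer claim, so one alternative holds. And the carve-out is inapplicable — the plaintiff resides in Wynfield, not Harkfield. Condition met.
  → All conditions met; jurisdiction exists.
The Circuit Court of Wynfield:
  (a) The contract was executed in Wynfield, so one alternative holds. Condition met.
  (b) The claim is a consumer claim, not a property claim, so one alternative holds. Satisfied.
  (c) The operative events occurred in Bryrow, not Wynfield. However, the amount in controversy is $24,500, which meets the $5,000 floor, so the 'unless' proviso supplies this condition. Met.
  (d) The amount in controversy is USD 24,500, which meets the $22,000 floor. Condition met.
  → Jurisdiction lies.
The Bryrow Regional Court:
  (a) Marlo Fennick resides in Bryrow, so one alternative holds. But the carve-out bites: Marlo Fennick resides in Bryrow. Not satisfied.
  (b) Marlo Fennick resides in Bryrow, so one alternative holds. But the carve-out bites: the claim is a consumer claim. Not met.
  (c) The plaintiff resides in Wynfield, not Bryrow. Not satisfied.
  (d) The claim does not concern real property. Not satisfied.
  → At least one condition fails; no jurisdiction.
Courts with jurisdiction: the Harkfield Court of Common Pleas, the Circuit Court of Wynfield — 2 in total.

2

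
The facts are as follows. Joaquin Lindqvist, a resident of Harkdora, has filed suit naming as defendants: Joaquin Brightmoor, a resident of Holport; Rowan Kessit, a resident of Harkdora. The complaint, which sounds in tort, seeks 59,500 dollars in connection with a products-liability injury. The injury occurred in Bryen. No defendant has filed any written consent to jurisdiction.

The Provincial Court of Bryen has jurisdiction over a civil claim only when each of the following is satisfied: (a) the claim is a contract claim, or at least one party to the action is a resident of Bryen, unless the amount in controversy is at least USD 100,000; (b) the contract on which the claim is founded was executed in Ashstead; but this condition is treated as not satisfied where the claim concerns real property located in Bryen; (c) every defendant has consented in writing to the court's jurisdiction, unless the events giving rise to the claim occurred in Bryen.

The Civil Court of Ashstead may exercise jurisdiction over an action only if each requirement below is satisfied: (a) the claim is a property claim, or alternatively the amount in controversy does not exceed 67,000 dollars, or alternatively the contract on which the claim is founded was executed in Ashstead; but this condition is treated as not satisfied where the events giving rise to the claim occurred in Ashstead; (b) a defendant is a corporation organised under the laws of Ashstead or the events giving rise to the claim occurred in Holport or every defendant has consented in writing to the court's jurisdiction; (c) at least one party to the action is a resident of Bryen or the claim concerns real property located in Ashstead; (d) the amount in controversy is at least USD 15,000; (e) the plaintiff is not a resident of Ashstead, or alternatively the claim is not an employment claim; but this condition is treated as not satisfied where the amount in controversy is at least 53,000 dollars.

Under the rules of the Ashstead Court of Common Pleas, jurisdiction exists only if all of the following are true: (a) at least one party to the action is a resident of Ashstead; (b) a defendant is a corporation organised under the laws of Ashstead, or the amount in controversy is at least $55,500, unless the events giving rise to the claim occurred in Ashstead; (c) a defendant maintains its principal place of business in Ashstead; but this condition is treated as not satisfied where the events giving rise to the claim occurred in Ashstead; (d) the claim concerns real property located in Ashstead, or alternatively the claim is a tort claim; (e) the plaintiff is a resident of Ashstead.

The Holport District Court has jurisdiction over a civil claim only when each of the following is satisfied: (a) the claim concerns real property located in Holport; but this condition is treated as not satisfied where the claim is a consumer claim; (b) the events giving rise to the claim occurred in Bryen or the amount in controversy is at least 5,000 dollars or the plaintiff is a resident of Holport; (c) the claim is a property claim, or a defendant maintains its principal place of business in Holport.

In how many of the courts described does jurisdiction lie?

The Provincial Court of Bryen:
  (a) The claim is a tort claim, not a contract claim; no party resides in Bryen — none of the alternatives is met. And the amount in controversy is USD 59,500, below the 100,000 dollars floor, so the proviso does not save it. Condition not met.
  (b) No contract (and hence no place of execution) is alleged. Not satisfied.
  (c) No such written consent has been filed. The proviso rescues it, though: the operative events occurred in Bryen. Met.
  → No jurisdiction.
The Civil Court of Ashstead:
  (a) The amount in controversy is $59,500, within the $67,000 ceiling, which satisfies one of the alternatives. The exception is not triggered, since the operative events occurred in Bryen, not Ashstead. Satisfied.
  (b) No defendant is a corporation; the operative events occurred in Bryen, not Holport; no such written consent has been filed — no alternative holds. Condition not met.
  (c) No party resides in Bryen; the claim does not concern real property — no alternative holds. Condition not met.
  (d) The amount in controversy is USD 59,500, which meets the $15,000 floor. Satisfied.
  (e) The plaintiff resides in Harkdora, which is not Ashstead, so one alternative holds. But the carve-out bites: the amount in controversy is $59,500, which meets the USD 53,000 floor. Not satisfied.
  → The court lacks jurisdiction.
The Ashstead Court of Common Pleas:
  (a) No party resides in Ashstead. Condition not met.
  (b) The amount in controversy is $59,500, which meets the 55,500 dollars floor — that alternative is enough. Satisfied.
  (c) No defendant is a corporation. Not met.
  (d) The claim is a tort claim, which satisfies one of the alternatives. Met.
  (e) The plaintiff resides in Harkdora, not Ashstead. Not satisfied.
  → Not every requirement is met — no jurisdiction.
The Holport District Court:
  (a) The claim does not concern real property. Fails.
  (b) The operative events occurred in Bryen, which satisfies one of the alternatives. Met.
  (c) The claim is a tort claim, not a property claim; no defendant is a corporation — none of the alternatives is met. Not satisfied.
  → At least one condition fails; no jurisdiction.
No court satisfies all of its conditions.

0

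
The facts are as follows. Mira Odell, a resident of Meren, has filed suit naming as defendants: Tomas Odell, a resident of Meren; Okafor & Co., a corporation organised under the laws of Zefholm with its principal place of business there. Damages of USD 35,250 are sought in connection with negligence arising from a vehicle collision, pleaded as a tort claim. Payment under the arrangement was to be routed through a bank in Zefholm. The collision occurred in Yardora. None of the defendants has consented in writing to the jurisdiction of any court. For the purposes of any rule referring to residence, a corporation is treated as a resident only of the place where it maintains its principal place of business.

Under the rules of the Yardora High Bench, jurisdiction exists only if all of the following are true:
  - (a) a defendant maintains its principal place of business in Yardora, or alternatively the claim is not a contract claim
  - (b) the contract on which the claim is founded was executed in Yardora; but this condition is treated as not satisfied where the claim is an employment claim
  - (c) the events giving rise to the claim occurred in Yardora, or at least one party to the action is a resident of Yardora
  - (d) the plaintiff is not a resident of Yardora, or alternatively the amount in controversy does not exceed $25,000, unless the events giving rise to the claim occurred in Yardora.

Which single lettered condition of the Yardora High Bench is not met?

The Yardora High Bench:
  (a) The claim is a tort claim, not a contract claim, which satisfies one of the alternatives. Condition met.
  (b) No contract (and hence no place of execution) is alleged. Fails.
  (c) The operative events occurred in Yardora, so this disjunct is met. Condition met.
  (d) The plaintiff resides in Meren, which is not Yardora — that alternative is enough. Condition met.
Only condition (b) fails.

(b)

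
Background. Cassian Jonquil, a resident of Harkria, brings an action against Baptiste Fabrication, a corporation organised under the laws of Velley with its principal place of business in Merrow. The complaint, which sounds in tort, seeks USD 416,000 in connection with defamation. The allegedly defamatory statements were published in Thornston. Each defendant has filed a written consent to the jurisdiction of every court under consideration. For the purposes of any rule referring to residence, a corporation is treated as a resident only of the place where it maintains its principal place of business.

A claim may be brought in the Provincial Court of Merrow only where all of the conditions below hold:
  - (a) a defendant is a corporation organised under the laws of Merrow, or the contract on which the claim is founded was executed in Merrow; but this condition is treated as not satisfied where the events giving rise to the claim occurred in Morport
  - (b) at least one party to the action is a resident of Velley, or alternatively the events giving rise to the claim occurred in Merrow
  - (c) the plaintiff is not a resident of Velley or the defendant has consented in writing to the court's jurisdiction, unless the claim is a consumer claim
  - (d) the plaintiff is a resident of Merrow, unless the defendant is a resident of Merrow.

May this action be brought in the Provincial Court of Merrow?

The Provincial Court of Merrow:
  (a) The corporate defendant(s) are organised in Velley, not Merrow; no contract (and hence no place of execution) is alleged — none of the alternatives is met. Condition not met.
  (b) No party resides in Velley; the operative events occurred in Thornston, not Merrow — none of the alternatives is met. Condition not met.
  (c) The plaintiff resides in Harkria, which is not Velley, so one alternative holds. Condition met.
  (d) The plaintiff resides in Harkria, not Merrow. The proviso rescues it, though: the defendant resides in Merrow. Met.
  → The court lacks jurisdiction.

No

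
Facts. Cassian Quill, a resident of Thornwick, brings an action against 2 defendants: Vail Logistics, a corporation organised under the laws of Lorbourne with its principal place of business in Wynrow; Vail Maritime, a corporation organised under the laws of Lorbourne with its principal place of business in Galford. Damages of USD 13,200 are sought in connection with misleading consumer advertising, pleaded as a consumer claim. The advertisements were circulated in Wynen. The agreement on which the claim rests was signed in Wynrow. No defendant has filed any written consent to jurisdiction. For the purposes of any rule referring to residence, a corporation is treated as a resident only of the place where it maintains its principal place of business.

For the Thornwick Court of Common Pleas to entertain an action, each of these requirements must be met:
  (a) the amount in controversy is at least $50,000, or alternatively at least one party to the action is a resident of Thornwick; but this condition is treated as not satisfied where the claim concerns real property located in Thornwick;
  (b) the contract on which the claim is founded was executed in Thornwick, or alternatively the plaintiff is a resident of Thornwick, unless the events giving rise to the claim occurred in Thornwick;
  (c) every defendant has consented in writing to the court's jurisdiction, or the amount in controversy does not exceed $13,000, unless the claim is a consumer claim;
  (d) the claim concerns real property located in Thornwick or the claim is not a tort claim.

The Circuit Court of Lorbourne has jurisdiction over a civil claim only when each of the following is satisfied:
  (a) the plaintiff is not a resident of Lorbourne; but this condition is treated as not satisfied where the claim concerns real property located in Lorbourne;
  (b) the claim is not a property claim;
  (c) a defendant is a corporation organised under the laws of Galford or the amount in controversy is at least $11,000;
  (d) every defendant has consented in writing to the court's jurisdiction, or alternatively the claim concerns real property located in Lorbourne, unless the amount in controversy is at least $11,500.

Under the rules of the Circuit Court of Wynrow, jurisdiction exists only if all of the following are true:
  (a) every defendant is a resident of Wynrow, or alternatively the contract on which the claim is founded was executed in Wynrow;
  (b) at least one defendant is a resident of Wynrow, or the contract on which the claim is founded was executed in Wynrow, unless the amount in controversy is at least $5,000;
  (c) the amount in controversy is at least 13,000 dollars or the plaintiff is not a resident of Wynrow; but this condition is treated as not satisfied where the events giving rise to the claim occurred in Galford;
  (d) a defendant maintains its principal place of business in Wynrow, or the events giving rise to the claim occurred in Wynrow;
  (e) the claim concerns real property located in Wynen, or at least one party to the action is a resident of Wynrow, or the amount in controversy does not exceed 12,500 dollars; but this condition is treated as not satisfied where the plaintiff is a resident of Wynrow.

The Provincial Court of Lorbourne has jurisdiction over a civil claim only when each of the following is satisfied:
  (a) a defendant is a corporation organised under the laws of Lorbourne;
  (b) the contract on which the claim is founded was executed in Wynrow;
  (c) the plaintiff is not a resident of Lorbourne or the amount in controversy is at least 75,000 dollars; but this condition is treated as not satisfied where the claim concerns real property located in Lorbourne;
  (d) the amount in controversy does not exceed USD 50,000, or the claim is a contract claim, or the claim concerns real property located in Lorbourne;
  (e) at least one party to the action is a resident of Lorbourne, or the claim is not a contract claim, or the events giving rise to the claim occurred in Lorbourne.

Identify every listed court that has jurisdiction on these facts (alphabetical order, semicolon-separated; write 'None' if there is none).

The Thornwick Court of Common Pleas:
  (a) Cassian Quill resides in Thornwick, so this disjunct is met. The exception is not triggered, since the claim does not concern real property. Condition met.
  (b) The plaintiff resides in Thornwick, which satisfies one of the alternatives. Satisfied.
  (c) No such written consent has been filed; the amount in controversy is 13,200 dollars, above the 13,000 dollars ceiling — no alternative holds. The proviso rescues it, though: the claim is a consumer claim. Satisfied.
  (d) The claim is a consumer claim, not a tort claim, so one alternative holds. Met.
  → The court has jurisdiction.
The Circuit Court of Lorbourne:
  (a) The plaintiff resides in Thornwick, which is not Lorbourne. The carve-out does not apply: the claim does not concern real property. Condition met.
  (b) The claim is a consumer claim, not a property claim. Condition met.
  (c) The amount in controversy is $13,200, which meets the USD 11,000 floor, so this disjunct is met. Met.
  (d) No such written consent has been filed; the claim does not concern real property — no alternative holds. However, the amount in controversy is USD 13,200, which meets the USD 11,500 floor, so the 'unless' proviso supplies this condition. Met.
  → Every requirement is satisfied — jurisdiction.
The Circuit Court of Wynrow:
  (a) The contract was executed in Wynrow, so this disjunct is met. Condition met.
  (b) Vail Logistics resides in Wynrow — that alternative is enough. Satisfied.
  (c) The amount in controversy is USD 13,200, which meets the USD 13,000 floor, so this disjunct is met. And the carve-out is inapplicable — the operative events occurred in Wynen, not Galford. Satisfied.
  (d) Vail Logistics has its principal place of business in Wynrow, so this disjunct is met. Met.
  (e) Vail Logistics resides in Wynrow, so one alternative holds. The exception is not triggered, since the plaintiff resides in Thornwick, not Wynrow. Satisfied.
  → The court has jurisdiction.
The Provincial Court of Lorbourne:
  (a) Vail Logistics is organised under the laws of Lorbourne. Met.
  (b) The contract was executed in Wynrow. Satisfied.
  (c) The plaintiff resides in Thornwick, which is not Lorbourne, so this disjunct is met. The carve-out does not apply: the claim does not concern real property. Satisfied.
  (d) The amount in controversy is $13,200, within the 50,000 dollars ceiling, so this disjunct is met. Satisfied.
  (e) The claim is a consumer claim, not a contract claim, so one alternative holds. Condition met.
  → Every requirement is satisfied — jurisdiction.

the Circuit Court of Lorbourne; the Circuit Court of Wynrow; the Provincial Court of Lorbourne; the Thornwick Court of Common Pleas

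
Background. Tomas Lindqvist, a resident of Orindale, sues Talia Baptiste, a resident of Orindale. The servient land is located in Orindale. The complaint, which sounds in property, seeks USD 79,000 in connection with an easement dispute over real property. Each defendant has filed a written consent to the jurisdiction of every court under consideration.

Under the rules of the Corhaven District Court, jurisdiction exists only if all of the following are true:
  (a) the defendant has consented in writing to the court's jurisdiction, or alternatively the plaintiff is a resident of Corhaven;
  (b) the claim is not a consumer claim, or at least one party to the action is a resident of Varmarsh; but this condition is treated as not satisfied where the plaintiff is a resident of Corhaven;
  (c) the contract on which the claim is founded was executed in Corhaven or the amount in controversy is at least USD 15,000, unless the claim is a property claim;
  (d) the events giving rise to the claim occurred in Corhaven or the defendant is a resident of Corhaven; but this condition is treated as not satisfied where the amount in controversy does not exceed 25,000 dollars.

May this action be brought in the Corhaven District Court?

The Corhaven District Court:
  (a) Every defendant has filed written consent, so one alternative holds. Met.
  (b) The claim is a property claim, not a consumer claim, which satisfies one of the alternatives. The exception is not triggered, since the plaintiff resides in Orindale, not Corhaven. Satisfied.
  (c) The amount in controversy is 79,000 dollars, which meets the $15,000 floor — that alternative is enough. Met.
  (d) The operative events occurred in Orindale, not Corhaven; the defendant resides in Orindale, not Corhaven — none of the alternatives is met. Not satisfied.
  → No jurisdiction.

No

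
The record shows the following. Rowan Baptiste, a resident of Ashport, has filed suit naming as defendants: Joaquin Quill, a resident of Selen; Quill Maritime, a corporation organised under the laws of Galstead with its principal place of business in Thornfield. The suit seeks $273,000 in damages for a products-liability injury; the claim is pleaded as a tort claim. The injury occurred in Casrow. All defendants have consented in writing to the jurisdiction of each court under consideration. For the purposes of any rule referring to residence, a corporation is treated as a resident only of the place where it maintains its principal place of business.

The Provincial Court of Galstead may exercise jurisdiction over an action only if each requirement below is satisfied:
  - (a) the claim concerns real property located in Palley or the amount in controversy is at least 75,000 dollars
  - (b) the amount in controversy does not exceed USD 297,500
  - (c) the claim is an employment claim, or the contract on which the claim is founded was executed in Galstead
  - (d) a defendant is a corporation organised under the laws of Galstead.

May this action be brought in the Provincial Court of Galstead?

No

The Provincial Court of Galstead:
  (a) The amount in controversy is 273,000 dollars, which meets the USD 75,000 floor, which satisfies one of the alternatives. Condition met.
  (b) The amount in controversy is USD 273,000, within the $297,500 ceiling. Condition met.
  (c) The claim is a tort claim, not an employment claim; no contract (and hence no place of execution) is alleged — every alternative fails. Not met.
  (d) Quill Maritime is organised under the laws of Galstead. Satisfied.
  → Not every requirement is met — no jurisdiction.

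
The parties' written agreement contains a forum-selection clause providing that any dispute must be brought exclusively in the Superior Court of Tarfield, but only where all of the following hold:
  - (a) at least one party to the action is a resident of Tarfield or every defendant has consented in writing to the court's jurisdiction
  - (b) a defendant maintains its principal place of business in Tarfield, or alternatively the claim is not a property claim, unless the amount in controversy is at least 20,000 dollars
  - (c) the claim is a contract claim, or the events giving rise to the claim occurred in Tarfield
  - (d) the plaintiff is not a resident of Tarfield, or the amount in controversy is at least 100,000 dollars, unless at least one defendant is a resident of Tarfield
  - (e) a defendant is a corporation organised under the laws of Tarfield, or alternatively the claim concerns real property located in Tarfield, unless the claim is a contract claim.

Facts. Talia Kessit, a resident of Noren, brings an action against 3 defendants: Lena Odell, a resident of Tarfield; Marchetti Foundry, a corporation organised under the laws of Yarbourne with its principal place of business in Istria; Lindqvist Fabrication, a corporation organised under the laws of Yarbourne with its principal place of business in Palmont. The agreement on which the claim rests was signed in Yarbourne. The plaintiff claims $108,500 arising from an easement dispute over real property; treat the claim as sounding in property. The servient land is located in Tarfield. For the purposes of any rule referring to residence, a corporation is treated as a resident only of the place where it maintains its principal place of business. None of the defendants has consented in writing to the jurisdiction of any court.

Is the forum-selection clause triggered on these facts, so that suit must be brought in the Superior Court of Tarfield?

Yes

The Superior Court of Tarfield:
  (a) Lena Odell resides in Tarfield — that alternative is enough. Met.
  (b) The corporate defendant(s) have their principal place of business in Istria, Palmont, not Tarfield; the claim is a property claim — none of the alternatives is met. But the amount in controversy is $108,500, which meets the $20,000 floor, and the 'unless' clause therefore excuses the requirement. Condition met.
  (c) The operative events occurred in Tarfield — that alternative is enough. Condition met.
  (d) The plaintiff resides in Noren, which is not Tarfield — that alternative is enough. Met.
  (e) The property lies in Tarfield, so one alternative holds. Satisfied.
  → The clause applies.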